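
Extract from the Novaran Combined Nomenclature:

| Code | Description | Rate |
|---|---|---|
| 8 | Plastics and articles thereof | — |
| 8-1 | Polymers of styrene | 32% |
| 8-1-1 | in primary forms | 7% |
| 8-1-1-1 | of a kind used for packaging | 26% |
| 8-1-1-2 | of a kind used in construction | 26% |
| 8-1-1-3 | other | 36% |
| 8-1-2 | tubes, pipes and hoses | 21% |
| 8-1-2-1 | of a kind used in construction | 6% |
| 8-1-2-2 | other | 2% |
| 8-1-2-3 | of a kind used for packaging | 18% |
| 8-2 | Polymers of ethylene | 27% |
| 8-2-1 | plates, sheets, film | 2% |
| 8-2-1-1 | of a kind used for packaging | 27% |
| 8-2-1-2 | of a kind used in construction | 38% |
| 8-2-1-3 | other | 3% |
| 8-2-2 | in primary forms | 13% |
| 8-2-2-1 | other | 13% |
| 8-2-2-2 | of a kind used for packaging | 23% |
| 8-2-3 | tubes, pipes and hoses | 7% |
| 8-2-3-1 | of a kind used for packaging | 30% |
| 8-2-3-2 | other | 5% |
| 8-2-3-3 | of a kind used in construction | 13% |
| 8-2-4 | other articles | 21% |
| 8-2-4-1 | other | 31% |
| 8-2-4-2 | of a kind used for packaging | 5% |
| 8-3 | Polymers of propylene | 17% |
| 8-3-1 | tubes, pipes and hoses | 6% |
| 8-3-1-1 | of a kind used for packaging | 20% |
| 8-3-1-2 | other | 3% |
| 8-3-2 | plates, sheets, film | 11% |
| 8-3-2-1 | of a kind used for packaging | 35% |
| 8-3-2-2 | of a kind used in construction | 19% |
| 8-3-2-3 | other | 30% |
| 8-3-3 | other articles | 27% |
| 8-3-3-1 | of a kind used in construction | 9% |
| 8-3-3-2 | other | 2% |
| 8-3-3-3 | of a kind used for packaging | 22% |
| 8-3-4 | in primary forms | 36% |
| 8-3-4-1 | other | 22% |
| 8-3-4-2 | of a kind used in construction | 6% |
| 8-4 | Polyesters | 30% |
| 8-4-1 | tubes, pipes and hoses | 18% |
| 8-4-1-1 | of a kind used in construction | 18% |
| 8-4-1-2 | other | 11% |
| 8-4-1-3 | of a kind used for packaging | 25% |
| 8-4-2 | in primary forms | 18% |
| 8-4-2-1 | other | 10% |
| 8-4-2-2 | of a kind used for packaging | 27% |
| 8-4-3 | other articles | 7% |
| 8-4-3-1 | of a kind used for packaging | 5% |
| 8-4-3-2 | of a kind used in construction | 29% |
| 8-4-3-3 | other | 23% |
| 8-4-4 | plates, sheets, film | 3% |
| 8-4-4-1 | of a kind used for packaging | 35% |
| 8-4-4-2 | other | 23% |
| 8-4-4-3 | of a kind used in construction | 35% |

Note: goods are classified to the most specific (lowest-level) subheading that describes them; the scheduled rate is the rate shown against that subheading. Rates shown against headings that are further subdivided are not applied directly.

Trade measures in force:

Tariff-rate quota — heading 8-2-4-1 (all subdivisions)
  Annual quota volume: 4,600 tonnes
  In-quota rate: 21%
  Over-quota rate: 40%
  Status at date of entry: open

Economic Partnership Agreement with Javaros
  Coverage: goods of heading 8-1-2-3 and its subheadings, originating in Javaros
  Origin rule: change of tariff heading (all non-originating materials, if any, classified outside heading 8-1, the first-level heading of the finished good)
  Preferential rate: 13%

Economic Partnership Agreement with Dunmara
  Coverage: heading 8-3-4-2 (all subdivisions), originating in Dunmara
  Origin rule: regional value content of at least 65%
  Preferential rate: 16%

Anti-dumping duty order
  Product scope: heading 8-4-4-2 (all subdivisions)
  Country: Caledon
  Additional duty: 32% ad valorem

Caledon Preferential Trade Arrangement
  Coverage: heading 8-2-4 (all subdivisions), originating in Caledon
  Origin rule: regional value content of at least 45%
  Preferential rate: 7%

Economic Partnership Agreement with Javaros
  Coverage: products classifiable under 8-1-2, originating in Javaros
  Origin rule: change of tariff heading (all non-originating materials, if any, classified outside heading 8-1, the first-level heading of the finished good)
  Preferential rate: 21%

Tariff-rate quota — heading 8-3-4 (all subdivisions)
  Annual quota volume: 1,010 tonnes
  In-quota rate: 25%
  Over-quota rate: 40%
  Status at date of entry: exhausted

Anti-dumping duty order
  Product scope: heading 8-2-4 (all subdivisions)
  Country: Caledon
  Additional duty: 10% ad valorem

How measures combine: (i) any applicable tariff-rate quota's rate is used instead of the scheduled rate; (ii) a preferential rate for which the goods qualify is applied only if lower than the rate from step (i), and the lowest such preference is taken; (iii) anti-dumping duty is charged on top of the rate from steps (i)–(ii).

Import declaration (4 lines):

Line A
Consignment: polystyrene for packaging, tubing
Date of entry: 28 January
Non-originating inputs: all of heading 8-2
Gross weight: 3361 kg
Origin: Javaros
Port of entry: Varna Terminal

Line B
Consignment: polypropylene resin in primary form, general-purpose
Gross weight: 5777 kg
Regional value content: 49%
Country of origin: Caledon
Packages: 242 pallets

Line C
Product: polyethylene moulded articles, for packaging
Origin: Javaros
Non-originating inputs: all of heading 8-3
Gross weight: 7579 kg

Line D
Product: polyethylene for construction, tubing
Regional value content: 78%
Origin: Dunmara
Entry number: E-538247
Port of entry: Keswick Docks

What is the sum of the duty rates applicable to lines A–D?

71%

Line A: polystyrene → 8-1; tubing → 8-1-2; for packaging → 8-1-2-3. Scheduled 18%. Javaros agreement on 8-1-2-3: CTH met → 13% available; Javaros agreement on 8-1-2: CTH met → 21% available; preferential 13%. → 13%.
Line B: polypropylene → 8-3; resin in primary form → 8-3-4; general-purpose → 8-3-4-1. Scheduled 22%. quota on 8-3-4 exhausted → over-quota 40%; Caledon agreement on 8-2-4: 8-3-4-1 not covered. → 40%.
Line C: polyethylene → 8-2; moulded articles → 8-2-4; for packaging → 8-2-4-2. Scheduled 5%. Javaros agreement on 8-1-2-3: 8-2-4-2 not covered; Javaros agreement on 8-1-2: 8-2-4-2 not covered. → 5%.
Line D: polyethylene → 8-2; tubing → 8-2-3; for construction → 8-2-3-3. Scheduled 13%. Dunmara agreement on 8-3-4-2: 8-2-3-3 not covered. → 13%.
Sum: 13% + 40% + 5% + 13% = 71%.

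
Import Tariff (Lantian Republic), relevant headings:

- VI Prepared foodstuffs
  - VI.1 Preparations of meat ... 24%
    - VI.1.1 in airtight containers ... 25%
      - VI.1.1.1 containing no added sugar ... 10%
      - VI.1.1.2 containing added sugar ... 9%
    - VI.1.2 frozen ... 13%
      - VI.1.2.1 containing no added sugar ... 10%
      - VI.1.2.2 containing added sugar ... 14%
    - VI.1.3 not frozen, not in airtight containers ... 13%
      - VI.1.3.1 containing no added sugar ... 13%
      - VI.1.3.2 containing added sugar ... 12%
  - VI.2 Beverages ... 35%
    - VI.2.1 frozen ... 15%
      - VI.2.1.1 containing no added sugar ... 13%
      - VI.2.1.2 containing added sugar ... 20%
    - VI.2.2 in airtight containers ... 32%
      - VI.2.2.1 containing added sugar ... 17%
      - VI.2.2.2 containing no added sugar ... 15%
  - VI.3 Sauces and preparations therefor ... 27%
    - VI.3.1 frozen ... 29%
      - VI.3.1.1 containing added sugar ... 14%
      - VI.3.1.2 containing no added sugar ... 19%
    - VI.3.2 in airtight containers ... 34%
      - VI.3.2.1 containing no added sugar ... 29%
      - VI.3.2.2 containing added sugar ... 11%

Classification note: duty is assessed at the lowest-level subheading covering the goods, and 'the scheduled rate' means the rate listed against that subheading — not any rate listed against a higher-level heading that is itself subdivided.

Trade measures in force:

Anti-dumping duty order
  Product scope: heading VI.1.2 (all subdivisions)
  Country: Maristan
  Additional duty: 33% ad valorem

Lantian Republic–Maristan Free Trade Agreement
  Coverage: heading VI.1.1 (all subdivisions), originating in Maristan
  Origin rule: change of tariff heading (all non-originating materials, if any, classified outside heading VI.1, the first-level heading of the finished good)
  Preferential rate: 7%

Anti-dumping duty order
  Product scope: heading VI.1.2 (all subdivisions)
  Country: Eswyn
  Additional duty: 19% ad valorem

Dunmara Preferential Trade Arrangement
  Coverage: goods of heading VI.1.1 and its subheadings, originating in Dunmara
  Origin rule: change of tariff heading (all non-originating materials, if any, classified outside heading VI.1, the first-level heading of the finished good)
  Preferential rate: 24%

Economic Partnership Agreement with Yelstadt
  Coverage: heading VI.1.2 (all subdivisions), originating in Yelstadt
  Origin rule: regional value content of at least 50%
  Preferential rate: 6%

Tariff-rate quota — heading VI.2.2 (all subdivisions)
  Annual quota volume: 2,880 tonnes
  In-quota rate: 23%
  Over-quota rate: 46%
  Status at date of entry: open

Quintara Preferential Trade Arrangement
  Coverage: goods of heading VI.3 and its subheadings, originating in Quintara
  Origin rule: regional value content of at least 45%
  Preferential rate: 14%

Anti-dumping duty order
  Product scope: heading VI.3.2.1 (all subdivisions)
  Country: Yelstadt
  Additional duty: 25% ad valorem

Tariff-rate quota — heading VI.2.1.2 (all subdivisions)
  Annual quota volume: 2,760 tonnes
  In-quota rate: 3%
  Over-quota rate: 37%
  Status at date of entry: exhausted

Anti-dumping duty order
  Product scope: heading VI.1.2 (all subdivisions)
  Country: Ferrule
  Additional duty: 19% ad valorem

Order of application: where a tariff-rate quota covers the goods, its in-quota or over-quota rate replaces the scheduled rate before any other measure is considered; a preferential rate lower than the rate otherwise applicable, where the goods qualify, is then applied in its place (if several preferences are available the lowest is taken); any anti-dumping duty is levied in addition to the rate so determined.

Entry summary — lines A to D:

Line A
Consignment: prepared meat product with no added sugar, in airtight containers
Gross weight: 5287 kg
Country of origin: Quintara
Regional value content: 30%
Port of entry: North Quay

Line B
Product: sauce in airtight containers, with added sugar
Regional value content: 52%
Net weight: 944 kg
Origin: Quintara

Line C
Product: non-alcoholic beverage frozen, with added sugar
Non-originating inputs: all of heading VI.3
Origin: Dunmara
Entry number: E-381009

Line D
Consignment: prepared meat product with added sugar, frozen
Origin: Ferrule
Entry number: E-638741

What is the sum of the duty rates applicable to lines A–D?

91%

Line A: prepared meat product → VI.1; in airtight containers → VI.1.1; with no added sugar → VI.1.1.1. Scheduled 10%. Quintara agreement on VI.3: VI.1.1.1 not covered. → 10%.
Line B: sauce → VI.3; in airtight containers → VI.3.2; with added sugar → VI.3.2.2. Scheduled 11%. Quintara agreement on VI.3: RVC ≥ 45% → 14% available; preference 14% not lower than 11% → no reduction. → 11%.
Line C: non-alcoholic beverage → VI.2; frozen → VI.2.1; with added sugar → VI.2.1.2. Scheduled 20%. quota on VI.2.1.2 exhausted → over-quota 37%; Dunmara agreement on VI.1.1: VI.2.1.2 not covered. → 37%.
Line D: prepared meat product → VI.1; frozen → VI.1.2; with added sugar → VI.1.2.2. Scheduled 14%. anti-dumping (Ferrule, VI.1.2): +19%; total 14% + 19% = 33%. → 33%.
Sum: 10% + 11% + 37% + 33% = 91%.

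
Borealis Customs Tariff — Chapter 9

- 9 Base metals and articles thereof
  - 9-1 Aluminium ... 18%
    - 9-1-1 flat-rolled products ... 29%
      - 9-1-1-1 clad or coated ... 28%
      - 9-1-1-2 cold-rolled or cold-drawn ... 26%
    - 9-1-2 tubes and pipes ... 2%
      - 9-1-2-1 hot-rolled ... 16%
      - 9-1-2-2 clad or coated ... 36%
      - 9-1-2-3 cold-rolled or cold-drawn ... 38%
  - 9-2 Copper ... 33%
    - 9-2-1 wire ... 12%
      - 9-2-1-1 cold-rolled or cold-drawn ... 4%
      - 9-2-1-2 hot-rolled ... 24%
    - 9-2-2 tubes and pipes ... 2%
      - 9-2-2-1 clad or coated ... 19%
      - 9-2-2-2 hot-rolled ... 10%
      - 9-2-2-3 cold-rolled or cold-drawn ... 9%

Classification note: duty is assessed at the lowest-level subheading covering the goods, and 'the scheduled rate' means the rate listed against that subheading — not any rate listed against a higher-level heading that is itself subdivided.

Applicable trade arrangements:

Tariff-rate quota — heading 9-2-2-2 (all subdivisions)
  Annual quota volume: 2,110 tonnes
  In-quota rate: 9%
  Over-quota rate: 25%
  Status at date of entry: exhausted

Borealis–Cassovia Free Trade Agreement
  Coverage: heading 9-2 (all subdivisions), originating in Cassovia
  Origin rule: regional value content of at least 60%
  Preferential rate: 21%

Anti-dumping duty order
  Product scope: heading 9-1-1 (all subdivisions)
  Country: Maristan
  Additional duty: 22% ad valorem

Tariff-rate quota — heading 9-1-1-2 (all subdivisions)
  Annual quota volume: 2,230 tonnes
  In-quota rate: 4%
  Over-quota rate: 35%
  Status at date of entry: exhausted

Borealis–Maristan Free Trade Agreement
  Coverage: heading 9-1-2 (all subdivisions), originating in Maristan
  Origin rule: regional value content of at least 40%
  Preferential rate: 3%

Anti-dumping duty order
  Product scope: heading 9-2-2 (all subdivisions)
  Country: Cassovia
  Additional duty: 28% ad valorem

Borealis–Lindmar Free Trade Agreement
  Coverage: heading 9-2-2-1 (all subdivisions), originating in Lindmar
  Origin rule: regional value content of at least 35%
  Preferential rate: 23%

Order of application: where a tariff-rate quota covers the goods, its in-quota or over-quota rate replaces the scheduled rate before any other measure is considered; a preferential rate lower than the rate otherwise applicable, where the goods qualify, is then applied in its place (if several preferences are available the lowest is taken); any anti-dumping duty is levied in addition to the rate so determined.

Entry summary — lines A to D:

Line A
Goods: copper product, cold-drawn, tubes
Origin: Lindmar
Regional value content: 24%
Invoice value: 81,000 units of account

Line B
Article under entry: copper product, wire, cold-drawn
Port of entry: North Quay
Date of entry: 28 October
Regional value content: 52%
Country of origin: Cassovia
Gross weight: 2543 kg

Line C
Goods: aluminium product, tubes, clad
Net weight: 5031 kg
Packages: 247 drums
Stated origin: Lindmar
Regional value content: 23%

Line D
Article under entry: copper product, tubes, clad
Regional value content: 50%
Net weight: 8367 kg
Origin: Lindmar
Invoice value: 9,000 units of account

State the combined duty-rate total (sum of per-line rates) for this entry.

68%

Line A: copper → 9-2; tubes → 9-2-2; cold-drawn → 9-2-2-3. Scheduled 9%. Lindmar agreement on 9-2-2-1: 9-2-2-3 not covered. → 9%.
Line B: copper → 9-2; wire → 9-2-1; cold-drawn → 9-2-1-1. Scheduled 4%. Cassovia agreement on 9-2: RVC < 60%. → 4%.
Line C: aluminium → 9-1; tubes → 9-1-2; clad → 9-1-2-2. Scheduled 36%. Lindmar agreement on 9-2-2-1: 9-1-2-2 not covered. → 36%.
Line D: copper → 9-2; tubes → 9-2-2; clad → 9-2-2-1. Scheduled 19%. Lindmar agreement on 9-2-2-1: RVC ≥ 35% → 23% available; preference 23% not lower than 19% → no reduction. → 19%.
Sum: 9% + 4% + 36% + 19% = 68%.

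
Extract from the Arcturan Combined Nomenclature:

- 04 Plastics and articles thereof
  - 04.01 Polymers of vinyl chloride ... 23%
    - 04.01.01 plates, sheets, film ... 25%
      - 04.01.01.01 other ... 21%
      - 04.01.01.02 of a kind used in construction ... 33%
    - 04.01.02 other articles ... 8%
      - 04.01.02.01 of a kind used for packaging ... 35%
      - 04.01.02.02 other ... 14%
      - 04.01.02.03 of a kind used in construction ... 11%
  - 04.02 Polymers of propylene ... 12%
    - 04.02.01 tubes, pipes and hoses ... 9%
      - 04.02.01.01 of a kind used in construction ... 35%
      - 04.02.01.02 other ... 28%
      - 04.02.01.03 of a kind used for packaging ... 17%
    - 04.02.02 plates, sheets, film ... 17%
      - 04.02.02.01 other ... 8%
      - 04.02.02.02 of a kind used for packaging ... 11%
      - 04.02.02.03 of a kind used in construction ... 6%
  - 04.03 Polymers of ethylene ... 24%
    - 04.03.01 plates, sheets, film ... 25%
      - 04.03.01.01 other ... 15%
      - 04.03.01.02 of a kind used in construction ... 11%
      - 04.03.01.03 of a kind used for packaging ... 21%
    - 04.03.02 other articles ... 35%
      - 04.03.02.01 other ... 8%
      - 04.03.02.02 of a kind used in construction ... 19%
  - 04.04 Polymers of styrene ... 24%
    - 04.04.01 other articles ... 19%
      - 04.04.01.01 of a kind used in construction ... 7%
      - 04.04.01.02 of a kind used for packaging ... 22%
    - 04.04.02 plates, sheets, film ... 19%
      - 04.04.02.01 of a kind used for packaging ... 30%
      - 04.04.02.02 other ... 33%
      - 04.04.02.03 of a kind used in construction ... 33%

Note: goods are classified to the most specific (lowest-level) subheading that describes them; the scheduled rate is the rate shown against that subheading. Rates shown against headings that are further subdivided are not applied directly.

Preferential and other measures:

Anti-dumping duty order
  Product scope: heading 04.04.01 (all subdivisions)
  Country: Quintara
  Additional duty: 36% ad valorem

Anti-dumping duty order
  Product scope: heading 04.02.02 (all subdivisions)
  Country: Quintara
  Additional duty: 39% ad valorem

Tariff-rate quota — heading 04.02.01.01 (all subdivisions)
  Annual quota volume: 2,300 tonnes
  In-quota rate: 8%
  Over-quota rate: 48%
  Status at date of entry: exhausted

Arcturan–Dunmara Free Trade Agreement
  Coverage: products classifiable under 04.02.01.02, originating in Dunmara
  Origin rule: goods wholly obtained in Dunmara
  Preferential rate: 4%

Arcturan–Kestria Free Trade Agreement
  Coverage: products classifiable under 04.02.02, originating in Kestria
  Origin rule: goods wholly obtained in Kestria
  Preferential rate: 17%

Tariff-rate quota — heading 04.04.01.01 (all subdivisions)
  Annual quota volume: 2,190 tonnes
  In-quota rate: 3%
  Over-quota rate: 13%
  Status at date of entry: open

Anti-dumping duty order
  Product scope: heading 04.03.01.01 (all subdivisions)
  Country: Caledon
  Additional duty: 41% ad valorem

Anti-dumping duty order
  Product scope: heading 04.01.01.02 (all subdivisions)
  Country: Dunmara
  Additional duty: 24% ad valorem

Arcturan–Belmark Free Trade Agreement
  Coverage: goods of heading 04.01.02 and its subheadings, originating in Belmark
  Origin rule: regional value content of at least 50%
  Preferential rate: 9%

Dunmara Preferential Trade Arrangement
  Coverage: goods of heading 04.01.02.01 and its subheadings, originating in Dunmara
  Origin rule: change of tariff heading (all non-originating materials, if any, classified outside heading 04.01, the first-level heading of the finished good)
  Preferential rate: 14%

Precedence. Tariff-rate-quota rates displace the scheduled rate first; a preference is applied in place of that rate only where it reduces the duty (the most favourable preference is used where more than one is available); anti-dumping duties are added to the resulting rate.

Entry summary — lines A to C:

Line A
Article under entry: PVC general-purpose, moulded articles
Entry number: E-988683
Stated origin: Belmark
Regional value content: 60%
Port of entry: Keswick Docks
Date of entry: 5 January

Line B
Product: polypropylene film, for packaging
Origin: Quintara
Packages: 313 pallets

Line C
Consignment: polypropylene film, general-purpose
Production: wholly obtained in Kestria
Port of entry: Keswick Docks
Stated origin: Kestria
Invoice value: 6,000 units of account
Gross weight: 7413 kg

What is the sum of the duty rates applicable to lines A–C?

Line A: PVC → 04.01; moulded articles → 04.01.02; general-purpose → 04.01.02.02. Scheduled 14%. Belmark agreement on 04.01.02: RVC ≥ 50% → 9% available; preferential 9%. → 9%.
Line B: polypropylene → 04.02; film → 04.02.02; for packaging → 04.02.02.02. Scheduled 11%. anti-dumping (Quintara, 04.02.02): +39%; total 11% + 39% = 50%. → 50%.
Line C: polypropylene → 04.02; film → 04.02.02; general-purpose → 04.02.02.01. Scheduled 8%. Kestria agreement on 04.02.02: wholly obtained → 17% available; preference 17% not lower than 8% → no reduction. → 8%.
Sum: 9% + 50% + 8% = 67%.

67%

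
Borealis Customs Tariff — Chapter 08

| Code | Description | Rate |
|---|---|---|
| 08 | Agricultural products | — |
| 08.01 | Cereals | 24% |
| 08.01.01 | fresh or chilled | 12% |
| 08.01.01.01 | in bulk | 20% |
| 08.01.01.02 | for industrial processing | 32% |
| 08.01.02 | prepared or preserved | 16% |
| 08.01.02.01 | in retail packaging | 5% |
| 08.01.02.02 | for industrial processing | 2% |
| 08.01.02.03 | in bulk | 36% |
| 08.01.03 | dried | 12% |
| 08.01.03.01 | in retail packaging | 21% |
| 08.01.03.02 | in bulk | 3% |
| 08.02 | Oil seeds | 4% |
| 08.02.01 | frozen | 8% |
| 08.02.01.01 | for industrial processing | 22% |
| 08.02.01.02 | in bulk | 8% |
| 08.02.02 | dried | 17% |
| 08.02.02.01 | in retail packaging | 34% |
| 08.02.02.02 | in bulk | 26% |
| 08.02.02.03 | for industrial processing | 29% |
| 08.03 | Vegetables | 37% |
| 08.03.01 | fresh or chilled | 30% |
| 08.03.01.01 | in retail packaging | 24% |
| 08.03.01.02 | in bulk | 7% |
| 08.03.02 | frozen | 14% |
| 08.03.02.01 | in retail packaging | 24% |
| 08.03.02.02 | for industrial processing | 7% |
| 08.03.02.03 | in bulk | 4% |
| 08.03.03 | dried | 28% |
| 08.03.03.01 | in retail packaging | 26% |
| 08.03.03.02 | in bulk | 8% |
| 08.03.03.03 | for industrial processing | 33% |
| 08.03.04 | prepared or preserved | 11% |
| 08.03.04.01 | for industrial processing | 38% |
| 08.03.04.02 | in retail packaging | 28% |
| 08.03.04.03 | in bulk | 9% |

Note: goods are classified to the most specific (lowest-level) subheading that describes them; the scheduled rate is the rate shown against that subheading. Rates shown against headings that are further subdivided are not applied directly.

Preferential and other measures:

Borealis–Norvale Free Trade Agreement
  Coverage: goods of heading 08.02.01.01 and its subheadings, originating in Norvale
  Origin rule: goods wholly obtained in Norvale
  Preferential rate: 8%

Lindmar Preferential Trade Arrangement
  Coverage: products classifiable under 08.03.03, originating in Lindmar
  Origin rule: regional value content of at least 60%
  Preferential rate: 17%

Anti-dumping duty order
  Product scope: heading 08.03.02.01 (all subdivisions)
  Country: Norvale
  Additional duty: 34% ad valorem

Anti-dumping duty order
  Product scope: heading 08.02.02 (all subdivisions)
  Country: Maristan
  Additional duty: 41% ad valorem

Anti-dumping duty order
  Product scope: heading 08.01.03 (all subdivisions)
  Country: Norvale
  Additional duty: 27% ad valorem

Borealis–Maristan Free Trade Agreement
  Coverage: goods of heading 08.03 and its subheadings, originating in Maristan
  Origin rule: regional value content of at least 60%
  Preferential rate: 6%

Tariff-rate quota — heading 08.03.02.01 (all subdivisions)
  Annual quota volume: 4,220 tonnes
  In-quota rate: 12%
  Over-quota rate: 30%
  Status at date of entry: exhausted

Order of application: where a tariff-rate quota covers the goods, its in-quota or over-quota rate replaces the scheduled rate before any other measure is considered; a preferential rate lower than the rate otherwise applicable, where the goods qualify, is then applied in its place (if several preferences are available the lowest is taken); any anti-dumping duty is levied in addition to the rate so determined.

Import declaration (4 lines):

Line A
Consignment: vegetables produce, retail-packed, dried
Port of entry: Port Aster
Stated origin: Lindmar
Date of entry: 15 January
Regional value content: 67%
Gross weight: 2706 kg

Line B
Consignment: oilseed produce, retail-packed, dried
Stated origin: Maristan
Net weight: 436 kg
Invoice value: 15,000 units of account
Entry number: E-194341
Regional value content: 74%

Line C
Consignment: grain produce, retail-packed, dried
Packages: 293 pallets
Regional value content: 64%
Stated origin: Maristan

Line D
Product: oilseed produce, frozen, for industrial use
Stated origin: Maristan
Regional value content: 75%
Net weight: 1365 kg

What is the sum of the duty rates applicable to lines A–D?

Line A: vegetables → 08.03; dried → 08.03.03; retail-packed → 08.03.03.01. Scheduled 26%. Lindmar agreement on 08.03.03: RVC ≥ 60% → 17% available; preferential 17%. → 17%.
Line B: oilseed → 08.02; dried → 08.02.02; retail-packed → 08.02.02.01. Scheduled 34%. Maristan agreement on 08.03: 08.02.02.01 not covered; anti-dumping (Maristan, 08.02.02): +41%; total 34% + 41% = 75%. → 75%.
Line C: grain → 08.01; dried → 08.01.03; retail-packed → 08.01.03.01. Scheduled 21%. Maristan agreement on 08.03: 08.01.03.01 not covered. → 21%.
Line D: oilseed → 08.02; frozen → 08.02.01; for industrial use → 08.02.01.01. Scheduled 22%. Maristan agreement on 08.03: 08.02.01.01 not covered. → 22%.
Sum: 17% + 75% + 21% + 22% = 135%.

135%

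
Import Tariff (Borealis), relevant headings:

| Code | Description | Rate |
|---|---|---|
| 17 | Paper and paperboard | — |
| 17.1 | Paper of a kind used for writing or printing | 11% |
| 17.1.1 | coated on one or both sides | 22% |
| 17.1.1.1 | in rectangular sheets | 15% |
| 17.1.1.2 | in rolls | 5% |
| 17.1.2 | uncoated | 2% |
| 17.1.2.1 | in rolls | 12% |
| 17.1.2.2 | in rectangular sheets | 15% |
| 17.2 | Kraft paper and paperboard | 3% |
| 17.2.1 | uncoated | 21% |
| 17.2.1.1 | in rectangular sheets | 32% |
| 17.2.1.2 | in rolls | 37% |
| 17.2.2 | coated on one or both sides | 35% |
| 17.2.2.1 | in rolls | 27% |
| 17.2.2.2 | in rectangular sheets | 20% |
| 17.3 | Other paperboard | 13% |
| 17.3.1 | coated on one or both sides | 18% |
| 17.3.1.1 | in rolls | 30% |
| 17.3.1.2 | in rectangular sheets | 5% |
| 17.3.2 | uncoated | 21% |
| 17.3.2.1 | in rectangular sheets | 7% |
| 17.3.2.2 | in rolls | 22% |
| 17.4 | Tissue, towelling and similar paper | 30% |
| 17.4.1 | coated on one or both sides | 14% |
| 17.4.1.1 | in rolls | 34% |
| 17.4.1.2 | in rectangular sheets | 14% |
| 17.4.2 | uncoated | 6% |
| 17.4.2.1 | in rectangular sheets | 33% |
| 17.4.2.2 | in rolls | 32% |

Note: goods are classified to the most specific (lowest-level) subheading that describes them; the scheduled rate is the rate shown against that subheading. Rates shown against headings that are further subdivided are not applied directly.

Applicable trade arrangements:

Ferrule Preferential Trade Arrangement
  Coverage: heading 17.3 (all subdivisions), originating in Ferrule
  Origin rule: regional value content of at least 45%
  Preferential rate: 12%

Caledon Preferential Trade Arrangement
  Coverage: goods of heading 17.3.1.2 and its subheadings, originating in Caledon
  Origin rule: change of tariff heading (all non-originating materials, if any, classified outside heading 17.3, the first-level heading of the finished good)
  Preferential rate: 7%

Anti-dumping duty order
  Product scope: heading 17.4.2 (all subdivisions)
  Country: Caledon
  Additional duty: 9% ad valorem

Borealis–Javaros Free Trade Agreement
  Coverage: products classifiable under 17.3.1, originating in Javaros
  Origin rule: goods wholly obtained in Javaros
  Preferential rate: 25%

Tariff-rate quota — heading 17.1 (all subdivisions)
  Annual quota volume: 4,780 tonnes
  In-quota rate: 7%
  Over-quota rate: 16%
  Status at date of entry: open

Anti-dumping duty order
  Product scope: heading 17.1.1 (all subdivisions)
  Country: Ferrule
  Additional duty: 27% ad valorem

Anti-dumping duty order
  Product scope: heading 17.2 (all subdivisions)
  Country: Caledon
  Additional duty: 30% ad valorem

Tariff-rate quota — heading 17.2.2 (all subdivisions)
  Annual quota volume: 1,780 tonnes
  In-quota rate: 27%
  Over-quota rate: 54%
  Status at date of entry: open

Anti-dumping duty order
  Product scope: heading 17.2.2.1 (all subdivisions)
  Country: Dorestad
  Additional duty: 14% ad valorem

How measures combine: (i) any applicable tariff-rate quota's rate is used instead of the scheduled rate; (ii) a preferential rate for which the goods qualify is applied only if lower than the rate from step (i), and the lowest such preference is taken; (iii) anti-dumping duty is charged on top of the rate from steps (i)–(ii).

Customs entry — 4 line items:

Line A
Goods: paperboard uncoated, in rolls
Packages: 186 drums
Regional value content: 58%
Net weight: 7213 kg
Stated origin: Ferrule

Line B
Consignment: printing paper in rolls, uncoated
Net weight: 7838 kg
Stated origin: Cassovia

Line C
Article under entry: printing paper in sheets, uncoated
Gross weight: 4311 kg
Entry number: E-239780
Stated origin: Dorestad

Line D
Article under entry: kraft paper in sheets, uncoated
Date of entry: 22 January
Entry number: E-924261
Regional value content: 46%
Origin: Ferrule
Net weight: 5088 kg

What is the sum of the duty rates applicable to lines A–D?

58%

Line A: paperboard → 17.3; uncoated → 17.3.2; in rolls → 17.3.2.2. Scheduled 22%. Ferrule agreement on 17.3: RVC ≥ 45% → 12% available; preferential 12%. → 12%.
Line B: printing paper → 17.1; uncoated → 17.1.2; in rolls → 17.1.2.1. Scheduled 12%. quota on 17.1 open → in-quota 7%. → 7%.
Line C: printing paper → 17.1; uncoated → 17.1.2; in sheets → 17.1.2.2. Scheduled 15%. quota on 17.1 open → in-quota 7%. → 7%.
Line D: kraft paper → 17.2; uncoated → 17.2.1; in sheets → 17.2.1.1. Scheduled 32%. Ferrule agreement on 17.3: 17.2.1.1 not covered. → 32%.
Sum: 12% + 7% + 7% + 32% = 58%.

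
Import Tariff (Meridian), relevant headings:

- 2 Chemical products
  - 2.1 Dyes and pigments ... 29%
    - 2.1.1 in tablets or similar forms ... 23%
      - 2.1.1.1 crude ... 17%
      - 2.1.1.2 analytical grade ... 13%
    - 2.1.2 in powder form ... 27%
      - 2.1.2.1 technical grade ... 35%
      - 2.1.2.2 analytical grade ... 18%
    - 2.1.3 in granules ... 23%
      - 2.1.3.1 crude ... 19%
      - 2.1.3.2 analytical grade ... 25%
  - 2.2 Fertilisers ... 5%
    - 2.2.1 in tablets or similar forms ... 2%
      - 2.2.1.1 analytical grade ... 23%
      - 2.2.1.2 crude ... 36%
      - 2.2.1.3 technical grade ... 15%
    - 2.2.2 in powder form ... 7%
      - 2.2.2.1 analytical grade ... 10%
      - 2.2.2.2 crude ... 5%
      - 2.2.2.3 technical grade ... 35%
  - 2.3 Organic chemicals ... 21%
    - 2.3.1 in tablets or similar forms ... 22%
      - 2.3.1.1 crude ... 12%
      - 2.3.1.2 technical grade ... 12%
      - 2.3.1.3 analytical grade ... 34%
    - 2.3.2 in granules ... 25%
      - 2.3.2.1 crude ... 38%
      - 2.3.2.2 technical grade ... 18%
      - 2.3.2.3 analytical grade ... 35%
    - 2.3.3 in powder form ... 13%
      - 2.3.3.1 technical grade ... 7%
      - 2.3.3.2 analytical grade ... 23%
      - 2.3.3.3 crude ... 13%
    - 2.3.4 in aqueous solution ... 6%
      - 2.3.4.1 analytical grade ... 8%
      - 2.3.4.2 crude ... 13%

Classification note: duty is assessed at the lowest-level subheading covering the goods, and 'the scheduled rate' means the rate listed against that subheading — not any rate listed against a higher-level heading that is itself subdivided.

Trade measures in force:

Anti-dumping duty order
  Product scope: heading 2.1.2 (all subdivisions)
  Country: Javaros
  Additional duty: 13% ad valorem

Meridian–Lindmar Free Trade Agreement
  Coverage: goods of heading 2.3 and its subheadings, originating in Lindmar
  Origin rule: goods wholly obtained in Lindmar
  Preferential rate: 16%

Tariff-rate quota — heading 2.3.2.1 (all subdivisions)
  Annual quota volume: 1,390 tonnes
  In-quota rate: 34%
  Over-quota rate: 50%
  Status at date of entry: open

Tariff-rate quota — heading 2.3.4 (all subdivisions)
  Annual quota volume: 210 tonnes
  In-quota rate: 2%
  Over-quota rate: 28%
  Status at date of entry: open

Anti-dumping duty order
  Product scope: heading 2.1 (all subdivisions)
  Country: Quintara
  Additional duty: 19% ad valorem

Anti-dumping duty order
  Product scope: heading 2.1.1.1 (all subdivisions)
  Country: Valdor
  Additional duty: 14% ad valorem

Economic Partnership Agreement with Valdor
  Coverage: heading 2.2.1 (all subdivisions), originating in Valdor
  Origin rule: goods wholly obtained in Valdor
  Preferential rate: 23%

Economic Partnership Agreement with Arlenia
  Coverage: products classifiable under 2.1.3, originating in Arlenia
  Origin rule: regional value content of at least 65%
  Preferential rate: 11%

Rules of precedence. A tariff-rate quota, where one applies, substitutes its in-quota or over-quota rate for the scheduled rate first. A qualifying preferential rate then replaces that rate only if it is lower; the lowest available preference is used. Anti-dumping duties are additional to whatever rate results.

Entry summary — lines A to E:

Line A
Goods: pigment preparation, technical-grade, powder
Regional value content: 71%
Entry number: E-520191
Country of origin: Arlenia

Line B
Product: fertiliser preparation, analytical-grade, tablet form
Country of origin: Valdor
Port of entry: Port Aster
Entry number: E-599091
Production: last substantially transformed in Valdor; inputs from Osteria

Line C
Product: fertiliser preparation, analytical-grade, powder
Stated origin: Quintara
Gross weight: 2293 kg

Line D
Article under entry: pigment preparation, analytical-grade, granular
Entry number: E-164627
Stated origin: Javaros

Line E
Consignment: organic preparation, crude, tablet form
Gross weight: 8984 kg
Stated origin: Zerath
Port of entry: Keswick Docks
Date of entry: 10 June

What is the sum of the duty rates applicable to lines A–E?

Line A: pigment → 2.1; powder → 2.1.2; technical-grade → 2.1.2.1. Scheduled 35%. Arlenia agreement on 2.1.3: 2.1.2.1 not covered. → 35%.
Line B: fertiliser → 2.2; tablet form → 2.2.1; analytical-grade → 2.2.1.1. Scheduled 23%. Valdor agreement on 2.2.1: not wholly obtained. → 23%.
Line C: fertiliser → 2.2; powder → 2.2.2; analytical-grade → 2.2.2.1. Scheduled 10%. No special measure applies. → 10%.
Line D: pigment → 2.1; granular → 2.1.3; analytical-grade → 2.1.3.2. Scheduled 25%. No special measure applies. → 25%.
Line E: organic → 2.3; tablet form → 2.3.1; crude → 2.3.1.1. Scheduled 12%. No special measure applies. → 12%.
Sum: 35% + 23% + 10% + 25% + 12% = 105%.

105%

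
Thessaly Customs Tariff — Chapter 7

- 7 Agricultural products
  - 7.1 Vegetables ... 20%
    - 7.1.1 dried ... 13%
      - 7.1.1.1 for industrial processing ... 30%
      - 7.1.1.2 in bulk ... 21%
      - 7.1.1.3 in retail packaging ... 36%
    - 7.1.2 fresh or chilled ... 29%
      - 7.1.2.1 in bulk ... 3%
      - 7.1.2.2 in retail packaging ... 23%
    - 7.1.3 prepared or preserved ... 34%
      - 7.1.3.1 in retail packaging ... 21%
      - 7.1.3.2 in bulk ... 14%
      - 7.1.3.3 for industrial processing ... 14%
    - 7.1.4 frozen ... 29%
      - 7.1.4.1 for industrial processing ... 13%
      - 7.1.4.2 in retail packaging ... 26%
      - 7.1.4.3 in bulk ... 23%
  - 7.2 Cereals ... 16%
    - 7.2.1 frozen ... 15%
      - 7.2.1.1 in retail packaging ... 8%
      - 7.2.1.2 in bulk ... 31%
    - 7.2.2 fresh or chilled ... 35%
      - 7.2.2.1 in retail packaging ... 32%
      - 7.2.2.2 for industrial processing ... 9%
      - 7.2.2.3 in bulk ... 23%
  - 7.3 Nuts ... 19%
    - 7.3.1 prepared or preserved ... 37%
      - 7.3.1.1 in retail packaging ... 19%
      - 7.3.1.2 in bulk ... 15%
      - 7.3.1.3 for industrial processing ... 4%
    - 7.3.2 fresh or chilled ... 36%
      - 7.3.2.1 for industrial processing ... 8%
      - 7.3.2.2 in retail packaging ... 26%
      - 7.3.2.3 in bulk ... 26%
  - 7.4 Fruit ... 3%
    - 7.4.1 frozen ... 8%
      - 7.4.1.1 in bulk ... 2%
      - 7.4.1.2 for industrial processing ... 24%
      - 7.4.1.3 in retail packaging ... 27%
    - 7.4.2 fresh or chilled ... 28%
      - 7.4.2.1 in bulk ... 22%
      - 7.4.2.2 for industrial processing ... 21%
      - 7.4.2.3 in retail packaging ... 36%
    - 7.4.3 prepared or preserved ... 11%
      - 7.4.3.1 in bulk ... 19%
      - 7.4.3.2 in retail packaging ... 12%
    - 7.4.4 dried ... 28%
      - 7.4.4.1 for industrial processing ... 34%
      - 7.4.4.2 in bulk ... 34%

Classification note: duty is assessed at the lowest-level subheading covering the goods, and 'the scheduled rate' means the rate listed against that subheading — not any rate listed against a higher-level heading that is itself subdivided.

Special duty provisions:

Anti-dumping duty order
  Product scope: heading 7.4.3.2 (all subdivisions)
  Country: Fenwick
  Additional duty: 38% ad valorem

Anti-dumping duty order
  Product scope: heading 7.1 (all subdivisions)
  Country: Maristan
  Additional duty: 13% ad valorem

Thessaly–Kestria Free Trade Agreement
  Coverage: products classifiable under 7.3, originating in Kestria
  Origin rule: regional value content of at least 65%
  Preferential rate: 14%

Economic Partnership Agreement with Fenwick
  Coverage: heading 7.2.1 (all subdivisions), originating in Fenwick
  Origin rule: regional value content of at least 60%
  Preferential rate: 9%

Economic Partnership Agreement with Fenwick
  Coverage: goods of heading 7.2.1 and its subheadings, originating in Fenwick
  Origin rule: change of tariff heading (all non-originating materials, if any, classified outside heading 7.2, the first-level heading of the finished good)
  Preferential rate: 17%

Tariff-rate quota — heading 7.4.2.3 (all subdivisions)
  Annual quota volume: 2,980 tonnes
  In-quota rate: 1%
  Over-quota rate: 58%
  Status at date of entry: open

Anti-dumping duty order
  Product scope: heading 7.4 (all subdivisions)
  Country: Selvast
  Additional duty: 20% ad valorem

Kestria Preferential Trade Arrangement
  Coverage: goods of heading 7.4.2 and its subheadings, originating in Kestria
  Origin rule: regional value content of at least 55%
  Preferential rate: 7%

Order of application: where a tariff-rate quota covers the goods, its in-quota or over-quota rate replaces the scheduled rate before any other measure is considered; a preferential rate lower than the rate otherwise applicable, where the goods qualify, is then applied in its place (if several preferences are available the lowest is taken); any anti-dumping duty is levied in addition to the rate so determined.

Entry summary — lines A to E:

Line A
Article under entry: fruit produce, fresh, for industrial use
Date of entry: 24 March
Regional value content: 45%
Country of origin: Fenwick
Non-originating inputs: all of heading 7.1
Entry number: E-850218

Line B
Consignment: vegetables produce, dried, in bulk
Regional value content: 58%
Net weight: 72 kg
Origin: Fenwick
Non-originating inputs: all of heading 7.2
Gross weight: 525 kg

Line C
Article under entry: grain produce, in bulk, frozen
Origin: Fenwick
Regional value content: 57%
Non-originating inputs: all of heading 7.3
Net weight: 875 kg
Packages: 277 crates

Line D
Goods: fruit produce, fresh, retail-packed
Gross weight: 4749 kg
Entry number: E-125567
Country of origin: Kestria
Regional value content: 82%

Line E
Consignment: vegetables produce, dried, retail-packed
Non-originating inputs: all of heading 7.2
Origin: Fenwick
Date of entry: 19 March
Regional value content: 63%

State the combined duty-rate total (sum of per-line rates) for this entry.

96%

Line A: fruit → 7.4; fresh → 7.4.2; for industrial use → 7.4.2.2. Scheduled 21%. Fenwick agreement on 7.2.1: 7.4.2.2 not covered; Fenwick agreement on 7.2.1: 7.4.2.2 not covered. → 21%.
Line B: vegetables → 7.1; dried → 7.1.1; in bulk → 7.1.1.2. Scheduled 21%. Fenwick agreement on 7.2.1: 7.1.1.2 not covered; Fenwick agreement on 7.2.1: 7.1.1.2 not covered. → 21%.
Line C: grain → 7.2; frozen → 7.2.1; in bulk → 7.2.1.2. Scheduled 31%. Fenwick agreement on 7.2.1: RVC < 60%; Fenwick agreement on 7.2.1: CTH met → 17% available; preferential 17%. → 17%.
Line D: fruit → 7.4; fresh → 7.4.2; retail-packed → 7.4.2.3. Scheduled 36%. quota on 7.4.2.3 open → in-quota 1%; Kestria agreement on 7.3: 7.4.2.3 not covered; Kestria agreement on 7.4.2: RVC ≥ 55% → 7% available; preference 7% not lower than 1% → no reduction. → 1%.
Line E: vegetables → 7.1; dried → 7.1.1; retail-packed → 7.1.1.3. Scheduled 36%. Fenwick agreement on 7.2.1: 7.1.1.3 not covered; Fenwick agreement on 7.2.1: 7.1.1.3 not covered. → 36%.
Sum: 21% + 21% + 17% + 1% + 36% = 96%.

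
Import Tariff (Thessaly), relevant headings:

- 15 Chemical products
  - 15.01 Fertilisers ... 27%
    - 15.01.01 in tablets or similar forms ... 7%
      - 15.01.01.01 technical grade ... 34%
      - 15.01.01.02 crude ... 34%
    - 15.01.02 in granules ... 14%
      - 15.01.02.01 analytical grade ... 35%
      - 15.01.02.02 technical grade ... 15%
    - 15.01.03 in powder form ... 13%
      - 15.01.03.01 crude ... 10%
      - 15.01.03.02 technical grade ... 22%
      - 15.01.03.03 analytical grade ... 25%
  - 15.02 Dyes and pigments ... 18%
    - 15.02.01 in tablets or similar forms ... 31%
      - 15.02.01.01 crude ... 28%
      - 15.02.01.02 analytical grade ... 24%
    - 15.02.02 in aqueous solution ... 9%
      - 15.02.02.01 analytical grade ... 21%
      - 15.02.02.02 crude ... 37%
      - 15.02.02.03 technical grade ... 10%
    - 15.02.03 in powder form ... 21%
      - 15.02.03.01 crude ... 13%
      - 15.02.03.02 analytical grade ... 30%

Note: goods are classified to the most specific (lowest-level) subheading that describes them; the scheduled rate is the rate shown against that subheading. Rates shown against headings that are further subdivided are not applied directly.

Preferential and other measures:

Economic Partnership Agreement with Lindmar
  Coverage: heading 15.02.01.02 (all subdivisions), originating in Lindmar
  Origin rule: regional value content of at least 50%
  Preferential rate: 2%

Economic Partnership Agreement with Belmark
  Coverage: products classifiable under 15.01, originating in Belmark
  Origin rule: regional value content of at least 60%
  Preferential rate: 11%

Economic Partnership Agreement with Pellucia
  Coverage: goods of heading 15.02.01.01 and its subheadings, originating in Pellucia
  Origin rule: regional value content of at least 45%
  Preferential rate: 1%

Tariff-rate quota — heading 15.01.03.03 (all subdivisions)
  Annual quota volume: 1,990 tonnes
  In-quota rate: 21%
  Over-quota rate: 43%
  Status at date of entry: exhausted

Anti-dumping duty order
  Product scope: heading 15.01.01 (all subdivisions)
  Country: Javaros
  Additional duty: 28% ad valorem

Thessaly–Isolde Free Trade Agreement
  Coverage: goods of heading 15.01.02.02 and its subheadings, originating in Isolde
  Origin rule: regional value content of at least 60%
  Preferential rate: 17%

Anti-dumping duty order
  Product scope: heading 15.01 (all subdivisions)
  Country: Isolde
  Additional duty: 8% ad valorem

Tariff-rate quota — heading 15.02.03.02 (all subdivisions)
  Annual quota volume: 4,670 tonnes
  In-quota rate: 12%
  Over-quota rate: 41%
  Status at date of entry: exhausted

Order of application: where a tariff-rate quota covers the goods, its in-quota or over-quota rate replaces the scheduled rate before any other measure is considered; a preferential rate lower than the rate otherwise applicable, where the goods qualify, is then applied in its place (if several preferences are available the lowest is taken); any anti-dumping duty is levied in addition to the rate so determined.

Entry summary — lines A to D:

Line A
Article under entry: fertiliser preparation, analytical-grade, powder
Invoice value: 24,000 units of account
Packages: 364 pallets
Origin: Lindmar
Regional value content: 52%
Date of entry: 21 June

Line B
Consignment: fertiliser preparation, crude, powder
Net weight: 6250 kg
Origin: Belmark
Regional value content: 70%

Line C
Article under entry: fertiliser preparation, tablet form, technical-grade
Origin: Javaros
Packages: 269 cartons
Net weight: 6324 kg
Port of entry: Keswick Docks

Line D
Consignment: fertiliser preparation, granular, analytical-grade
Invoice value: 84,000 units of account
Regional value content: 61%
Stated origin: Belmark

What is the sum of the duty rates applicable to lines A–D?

126%

Line A: fertiliser → 15.01; powder → 15.01.03; analytical-grade → 15.01.03.03. Scheduled 25%. quota on 15.01.03.03 exhausted → over-quota 43%; Lindmar agreement on 15.02.01.02: 15.01.03.03 not covered. → 43%.
Line B: fertiliser → 15.01; powder → 15.01.03; crude → 15.01.03.01. Scheduled 10%. Belmark agreement on 15.01: RVC ≥ 60% → 11% available; preference 11% not lower than 10% → no reduction. → 10%.
Line C: fertiliser → 15.01; tablet form → 15.01.01; technical-grade → 15.01.01.01. Scheduled 34%. anti-dumping (Javaros, 15.01.01): +28%; total 34% + 28% = 62%. → 62%.
Line D: fertiliser → 15.01; granular → 15.01.02; analytical-grade → 15.01.02.01. Scheduled 35%. Belmark agreement on 15.01: RVC ≥ 60% → 11% available; preferential 11%. → 11%.
Sum: 43% + 10% + 62% + 11% = 126%.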